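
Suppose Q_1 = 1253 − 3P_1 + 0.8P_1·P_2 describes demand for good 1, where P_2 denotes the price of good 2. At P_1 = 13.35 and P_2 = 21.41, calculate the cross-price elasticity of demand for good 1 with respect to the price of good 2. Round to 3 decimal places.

0.159

At P_1 = 13.35 and P_2 = 21.41: Q_1 = 1441.609.
∂Q_1/∂P_2 = 0.8P_1 = 0.8(13.35) = 10.6800.
ε = (∂Q_1/∂P_2)(P_2/Q_1) = 10.6800 × (21.41/1441.609) ≈ 0.159.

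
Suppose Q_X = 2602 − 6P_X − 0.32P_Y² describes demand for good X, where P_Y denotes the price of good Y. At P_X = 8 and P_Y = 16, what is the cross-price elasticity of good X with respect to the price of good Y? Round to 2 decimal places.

-0.07

At P_X = 8 and P_Y = 16: Q_X = 2472.08.
∂Q_X/∂P_Y = -0.64P_Y = -0.64(16) = -10.2400.
ε = (∂Q_X/∂P_Y)(P_Y/Q_X) = -10.2400 × (16/2472.08) ≈ -0.07.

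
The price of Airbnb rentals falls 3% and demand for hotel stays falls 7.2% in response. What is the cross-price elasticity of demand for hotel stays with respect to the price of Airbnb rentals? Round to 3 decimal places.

2.400

ε = (%ΔQ of hotel stays) / (%ΔP of Airbnb rentals) = (-7.2%) / (-3%) ≈ 2.400.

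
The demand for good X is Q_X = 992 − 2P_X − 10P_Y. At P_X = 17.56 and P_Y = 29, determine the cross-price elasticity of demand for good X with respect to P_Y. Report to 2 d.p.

-0.43

At P_X = 17.56 and P_Y = 29: Q_X = 666.88.
∂Q_X/∂P_Y = -10.
ε = (∂Q_X/∂P_Y)(P_Y/Q_X) = -10 × (29/666.88) ≈ -0.43.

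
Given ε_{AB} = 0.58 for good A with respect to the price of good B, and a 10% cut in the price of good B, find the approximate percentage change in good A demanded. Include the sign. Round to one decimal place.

-5.8%

%ΔQ ≈ ε × %ΔP of good B = 0.58 × (-10%) = -5.8%.
Demand for good A falls by about 5.8%.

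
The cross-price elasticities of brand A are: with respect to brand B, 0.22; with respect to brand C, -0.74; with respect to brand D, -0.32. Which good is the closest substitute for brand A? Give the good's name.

Substitutes have ε > 0. Among the positive values, 0.22 (brand B) is largest.

brand B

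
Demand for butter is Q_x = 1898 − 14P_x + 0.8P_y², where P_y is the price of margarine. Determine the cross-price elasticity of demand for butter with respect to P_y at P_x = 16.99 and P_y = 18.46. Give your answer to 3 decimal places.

At P_x = 16.99 and P_y = 18.46: Q_x = 1932.757.
∂Q_x/∂P_y = 1.6P_y = 1.6(18.46) = 29.5360.
ε = (∂Q_x/∂P_y)(P_y/Q_x) = 29.5360 × (18.46/1932.757) ≈ 0.282.
ε > 0: substitutes.

0.282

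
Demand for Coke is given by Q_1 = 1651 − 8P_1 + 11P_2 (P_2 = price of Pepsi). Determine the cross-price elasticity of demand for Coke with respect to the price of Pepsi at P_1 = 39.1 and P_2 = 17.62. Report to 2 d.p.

0.13

At P_1 = 39.1 and P_2 = 17.62: Q_1 = 1532.02.
∂Q_1/∂P_2 = 11.
ε = (∂Q_1/∂P_2)(P_2/Q_1) = 11 × (17.62/1532.02) ≈ 0.13.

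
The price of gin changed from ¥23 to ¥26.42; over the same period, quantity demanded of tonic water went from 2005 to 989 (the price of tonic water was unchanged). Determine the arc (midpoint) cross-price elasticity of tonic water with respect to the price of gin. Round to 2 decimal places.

ΔQ_A = 989 − 2005 = -1016; ΔP_B = 26.42 − 23 = 3.42.
Midpoints: Q̄_A = 1497.0, P̄_B = 24.71.
ε = (ΔQ_A/Q̄_A)/(ΔP_B/P̄_B) = (-1016/1497.0)/(3.42/24.71) ≈ -4.90.

-4.90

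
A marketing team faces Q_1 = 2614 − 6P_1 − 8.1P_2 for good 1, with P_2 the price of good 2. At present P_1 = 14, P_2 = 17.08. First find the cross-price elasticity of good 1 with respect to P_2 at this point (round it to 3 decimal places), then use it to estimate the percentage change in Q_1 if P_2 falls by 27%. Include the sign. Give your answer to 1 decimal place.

1.6%

At P_1 = 14, P_2 = 17.08: Q_1 = 2391.652.
∂Q_1/∂P_2 = -8.1.
ε = (∂Q_1/∂P_2)(P_2/Q_1) = -8.1000 × 17.08/2391.652 ≈ -0.058.
%ΔQ_1 ≈ ε × %ΔP_2 = -0.058 × (-27%) = 1.6%.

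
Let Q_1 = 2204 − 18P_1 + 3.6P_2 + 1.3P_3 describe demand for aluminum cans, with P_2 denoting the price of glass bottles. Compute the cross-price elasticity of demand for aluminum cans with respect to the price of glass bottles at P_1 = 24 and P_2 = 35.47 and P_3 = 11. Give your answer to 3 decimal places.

At P_1 = 24 and P_2 = 35.47 and P_3 = 11: Q_1 = 1913.992.
∂Q_1/∂P_2 = 3.6.
ε = (∂Q_1/∂P_2)(P_2/Q_1) = 3.6 × (35.47/1913.992) ≈ 0.067.

0.067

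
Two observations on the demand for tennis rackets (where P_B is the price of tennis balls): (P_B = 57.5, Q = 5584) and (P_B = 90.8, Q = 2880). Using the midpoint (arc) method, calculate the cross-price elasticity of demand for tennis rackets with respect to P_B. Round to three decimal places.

-1.423

ΔQ_A = 2880 − 5584 = -2704; ΔP_B = 90.8 − 57.5 = 33.3.
Midpoints: Q̄_A = 4232.0, P̄_B = 74.15.
ε = (ΔQ_A/Q̄_A)/(ΔP_B/P̄_B) = (-2704/4232.0)/(33.3/74.15) ≈ -1.423.
ε < 0: tennis rackets and tennis balls are complements.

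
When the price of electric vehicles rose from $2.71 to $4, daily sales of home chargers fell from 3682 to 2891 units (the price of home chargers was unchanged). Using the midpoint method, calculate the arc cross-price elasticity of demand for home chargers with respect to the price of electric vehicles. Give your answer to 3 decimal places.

-0.626

ΔQ_A = 2891 − 3682 = -791; ΔP_B = 4 − 2.71 = 1.29.
Midpoints: Q̄_A = 3286.5, P̄_B = 3.35.
ε = (ΔQ_A/Q̄_A)/(ΔP_B/P̄_B) = (-791/3286.5)/(1.29/3.35) ≈ -0.626.
ε < 0: home chargers and electric vehicles are complements.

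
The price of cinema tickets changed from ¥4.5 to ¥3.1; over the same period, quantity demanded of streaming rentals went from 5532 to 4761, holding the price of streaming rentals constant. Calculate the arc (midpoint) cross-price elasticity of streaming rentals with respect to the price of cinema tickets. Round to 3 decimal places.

ΔQ_A = 4761 − 5532 = -771; ΔP_B = 3.1 − 4.5 = -1.4.
Midpoints: Q̄_A = 5146.5, P̄_B = 3.80.
ε = (ΔQ_A/Q̄_A)/(ΔP_B/P̄_B) = (-771/5146.5)/(-1.4/3.80) ≈ 0.407.

0.407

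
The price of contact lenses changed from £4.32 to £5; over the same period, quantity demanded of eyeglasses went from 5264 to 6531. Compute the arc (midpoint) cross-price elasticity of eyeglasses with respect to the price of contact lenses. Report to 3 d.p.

ΔQ_A = 6531 − 5264 = 1267; ΔP_B = 5 − 4.32 = 0.68.
Midpoints: Q̄_A = 5897.5, P̄_B = 4.66.
ε = (ΔQ_A/Q̄_A)/(ΔP_B/P̄_B) = (1267/5897.5)/(0.68/4.66) ≈ 1.472.
ε > 0: eyeglasses and contact lenses are substitutes.

1.472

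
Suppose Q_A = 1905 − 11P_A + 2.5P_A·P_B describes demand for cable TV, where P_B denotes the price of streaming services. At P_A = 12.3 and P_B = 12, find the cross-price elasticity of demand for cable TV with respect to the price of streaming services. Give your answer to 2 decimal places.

At P_A = 12.3 and P_B = 12: Q_A = 2138.7.
∂Q_A/∂P_B = 2.5P_A = 2.5(12.3) = 30.7500.
ε = (∂Q_A/∂P_B)(P_B/Q_A) = 30.7500 × (12/2138.7) ≈ 0.17.
ε > 0: substitutes.

0.17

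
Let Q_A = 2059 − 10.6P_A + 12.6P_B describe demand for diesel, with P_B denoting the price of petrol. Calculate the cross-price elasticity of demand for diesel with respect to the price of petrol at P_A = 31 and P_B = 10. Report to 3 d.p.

At P_A = 31 and P_B = 10: Q_A = 1856.4.
∂Q_A/∂P_B = 12.6.
ε = (∂Q_A/∂P_B)(P_B/Q_A) = 12.6 × (10/1856.4) ≈ 0.068.

0.068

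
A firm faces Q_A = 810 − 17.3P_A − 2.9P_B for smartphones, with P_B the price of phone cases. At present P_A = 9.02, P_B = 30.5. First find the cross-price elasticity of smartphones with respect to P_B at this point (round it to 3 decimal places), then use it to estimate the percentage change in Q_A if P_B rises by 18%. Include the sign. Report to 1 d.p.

At P_A = 9.02, P_B = 30.5: Q_A = 565.504.
∂Q_A/∂P_B = -2.9.
ε = (∂Q_A/∂P_B)(P_B/Q_A) = -2.9000 × 30.5/565.504 ≈ -0.156.
%ΔQ_A ≈ ε × %ΔP_B = -0.156 × (18%) = -2.8%.

-2.8%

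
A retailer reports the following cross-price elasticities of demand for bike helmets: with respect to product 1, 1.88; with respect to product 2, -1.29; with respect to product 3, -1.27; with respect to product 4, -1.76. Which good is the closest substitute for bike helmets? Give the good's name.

product 1

Substitutes have ε > 0. Among the positive values, 1.88 (product 1) is largest.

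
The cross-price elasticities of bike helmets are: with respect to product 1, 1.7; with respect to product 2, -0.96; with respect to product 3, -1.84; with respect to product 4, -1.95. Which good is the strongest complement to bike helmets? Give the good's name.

product 4

Complements have ε < 0. The most negative value is -1.95 (product 4).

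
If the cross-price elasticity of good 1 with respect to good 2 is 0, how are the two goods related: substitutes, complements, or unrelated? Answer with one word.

unrelated

ε = 0: demand for good 1 does not respond to good 2's price; the goods are unrelated.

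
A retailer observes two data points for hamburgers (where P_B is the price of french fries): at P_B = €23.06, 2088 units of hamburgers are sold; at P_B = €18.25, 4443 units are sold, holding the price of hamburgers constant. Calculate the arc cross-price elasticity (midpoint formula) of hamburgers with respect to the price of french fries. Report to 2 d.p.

-3.10

ΔQ_A = 4443 − 2088 = 2355; ΔP_B = 18.25 − 23.06 = -4.81.
Midpoints: Q̄_A = 3265.5, P̄_B = 20.66.
ε = (ΔQ_A/Q̄_A)/(ΔP_B/P̄_B) = (2355/3265.5)/(-4.81/20.66) ≈ -3.10.
ε < 0: hamburgers and french fries are complements.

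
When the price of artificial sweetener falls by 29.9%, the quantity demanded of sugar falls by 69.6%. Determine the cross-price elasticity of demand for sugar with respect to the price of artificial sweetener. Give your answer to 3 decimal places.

ε = (%ΔQ of sugar) / (%ΔP of artificial sweetener) = (-69.6%) / (-29.9%) ≈ 2.328.
Positive cross-price elasticity: substitutes.

2.328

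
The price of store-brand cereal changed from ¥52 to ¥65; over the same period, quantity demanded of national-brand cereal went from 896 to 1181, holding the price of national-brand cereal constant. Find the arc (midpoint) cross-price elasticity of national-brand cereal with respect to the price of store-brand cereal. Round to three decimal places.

ΔQ_A = 1181 − 896 = 285; ΔP_B = 65 − 52 = 13.
Midpoints: Q̄_A = 1038.5, P̄_B = 58.50.
ε = (ΔQ_A/Q̄_A)/(ΔP_B/P̄_B) = (285/1038.5)/(13/58.50) ≈ 1.235.
ε > 0: national-brand cereal and store-brand cereal are substitutes.

1.235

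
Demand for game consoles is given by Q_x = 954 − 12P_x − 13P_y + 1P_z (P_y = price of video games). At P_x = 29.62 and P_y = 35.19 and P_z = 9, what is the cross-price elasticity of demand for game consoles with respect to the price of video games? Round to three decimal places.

-3.048

At P_x = 29.62 and P_y = 35.19 and P_z = 9: Q_x = 150.09.
∂Q_x/∂P_y = -13.
ε = (∂Q_x/∂P_y)(P_y/Q_x) = -13 × (35.19/150.09) ≈ -3.048.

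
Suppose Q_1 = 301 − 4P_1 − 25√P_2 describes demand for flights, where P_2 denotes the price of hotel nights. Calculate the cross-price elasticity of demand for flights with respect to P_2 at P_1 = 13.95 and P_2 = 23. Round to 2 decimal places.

At P_1 = 13.95 and P_2 = 23: Q_1 = 125.304.
∂Q_1/∂P_2 = -25/(2√P_2) = -25/(2√23) = -2.6064.
ε = (∂Q_1/∂P_2)(P_2/Q_1) = -2.6064 × (23/125.304) ≈ -0.48.

-0.48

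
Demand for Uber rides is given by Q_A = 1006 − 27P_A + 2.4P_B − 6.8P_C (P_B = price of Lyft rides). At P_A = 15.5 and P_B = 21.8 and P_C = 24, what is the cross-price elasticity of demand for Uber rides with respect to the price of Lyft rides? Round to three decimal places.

0.110

At P_A = 15.5 and P_B = 21.8 and P_C = 24: Q_A = 476.62.
∂Q_A/∂P_B = 2.4.
ε = (∂Q_A/∂P_B)(P_B/Q_A) = 2.4 × (21.8/476.62) ≈ 0.110.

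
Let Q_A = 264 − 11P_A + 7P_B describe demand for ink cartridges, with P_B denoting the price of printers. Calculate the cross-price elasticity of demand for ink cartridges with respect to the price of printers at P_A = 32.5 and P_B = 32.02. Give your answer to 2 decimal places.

At P_A = 32.5 and P_B = 32.02: Q_A = 130.64.
∂Q_A/∂P_B = 7.
ε = (∂Q_A/∂P_B)(P_B/Q_A) = 7 × (32.02/130.64) ≈ 1.72.
Since ε > 0, ink cartridges and printers are substitutes.

1.72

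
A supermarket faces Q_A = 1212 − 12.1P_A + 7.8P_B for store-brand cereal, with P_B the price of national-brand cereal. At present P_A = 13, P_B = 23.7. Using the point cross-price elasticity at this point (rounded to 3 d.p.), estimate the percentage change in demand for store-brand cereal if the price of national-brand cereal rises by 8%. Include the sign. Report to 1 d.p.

1.2%

At P_A = 13, P_B = 23.7: Q_A = 1239.56.
∂Q_A/∂P_B = 7.8.
ε = (∂Q_A/∂P_B)(P_B/Q_A) = 7.8000 × 23.7/1239.56 ≈ 0.149.
%ΔQ_A ≈ ε × %ΔP_B = 0.149 × (8%) = 1.2%.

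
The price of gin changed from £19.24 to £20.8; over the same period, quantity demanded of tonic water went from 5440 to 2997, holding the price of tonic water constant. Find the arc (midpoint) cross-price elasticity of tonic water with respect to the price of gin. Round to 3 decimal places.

ΔQ_A = 2997 − 5440 = -2443; ΔP_B = 20.8 − 19.24 = 1.56.
Midpoints: Q̄_A = 4218.5, P̄_B = 20.02.
ε = (ΔQ_A/Q̄_A)/(ΔP_B/P̄_B) = (-2443/4218.5)/(1.56/20.02) ≈ -7.432.
ε < 0: tonic water and gin are complements.

-7.432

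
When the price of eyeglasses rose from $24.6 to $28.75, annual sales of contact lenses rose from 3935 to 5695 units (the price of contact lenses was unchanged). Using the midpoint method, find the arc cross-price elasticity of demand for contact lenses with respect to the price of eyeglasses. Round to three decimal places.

2.349

ΔQ_A = 5695 − 3935 = 1760; ΔP_B = 28.75 − 24.6 = 4.15.
Midpoints: Q̄_A = 4815.0, P̄_B = 26.68.
ε = (ΔQ_A/Q̄_A)/(ΔP_B/P̄_B) = (1760/4815.0)/(4.15/26.68) ≈ 2.349.
ε > 0: contact lenses and eyeglasses are substitutes.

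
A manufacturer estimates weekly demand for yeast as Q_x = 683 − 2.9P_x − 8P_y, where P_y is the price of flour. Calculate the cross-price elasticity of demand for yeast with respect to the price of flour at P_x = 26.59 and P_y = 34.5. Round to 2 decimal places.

-0.84

At P_x = 26.59 and P_y = 34.5: Q_x = 329.889.
∂Q_x/∂P_y = -8.
ε = (∂Q_x/∂P_y)(P_y/Q_x) = -8 × (34.5/329.889) ≈ -0.84.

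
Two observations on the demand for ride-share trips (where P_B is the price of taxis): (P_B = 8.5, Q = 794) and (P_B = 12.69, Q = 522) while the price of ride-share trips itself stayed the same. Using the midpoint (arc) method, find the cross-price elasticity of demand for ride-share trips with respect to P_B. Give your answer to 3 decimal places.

-1.045

ΔQ_A = 522 − 794 = -272; ΔP_B = 12.69 − 8.5 = 4.19.
Midpoints: Q̄_A = 658.0, P̄_B = 10.59.
ε = (ΔQ_A/Q̄_A)/(ΔP_B/P̄_B) = (-272/658.0)/(4.19/10.59) ≈ -1.045.
ε < 0: ride-share trips and taxis are complements.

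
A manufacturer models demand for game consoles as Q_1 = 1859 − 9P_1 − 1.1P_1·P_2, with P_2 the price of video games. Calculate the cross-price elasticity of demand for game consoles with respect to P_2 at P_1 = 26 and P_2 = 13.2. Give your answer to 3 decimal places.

At P_1 = 26 and P_2 = 13.2: Q_1 = 1247.48.
∂Q_1/∂P_2 = -1.1P_1 = -1.1(26) = -28.6000.
ε = (∂Q_1/∂P_2)(P_2/Q_1) = -28.6000 × (13.2/1247.48) ≈ -0.303.

-0.303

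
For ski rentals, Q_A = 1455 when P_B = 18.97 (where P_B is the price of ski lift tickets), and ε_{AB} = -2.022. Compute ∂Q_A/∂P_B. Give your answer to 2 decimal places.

-155.09

ε = (∂Q_A/∂P_B)·(P_B/Q_A) ⇒ ∂Q_A/∂P_B = ε·Q_A/P_B = -2.022 × 1455/18.97 ≈ -155.09.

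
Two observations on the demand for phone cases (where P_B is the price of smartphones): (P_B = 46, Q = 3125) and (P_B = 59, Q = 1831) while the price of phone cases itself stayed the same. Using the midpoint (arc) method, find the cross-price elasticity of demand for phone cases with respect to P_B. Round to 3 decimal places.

-2.109

ΔQ_A = 1831 − 3125 = -1294; ΔP_B = 59 − 46 = 13.
Midpoints: Q̄_A = 2478.0, P̄_B = 52.50.
ε = (ΔQ_A/Q̄_A)/(ΔP_B/P̄_B) = (-1294/2478.0)/(13/52.50) ≈ -2.109.
ε < 0: phone cases and smartphones are complements.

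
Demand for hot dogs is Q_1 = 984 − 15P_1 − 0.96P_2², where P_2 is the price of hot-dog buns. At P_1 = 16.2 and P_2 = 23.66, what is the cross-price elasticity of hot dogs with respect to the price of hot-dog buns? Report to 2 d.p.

-5.28

At P_1 = 16.2 and P_2 = 23.66: Q_1 = 203.596.
∂Q_1/∂P_2 = -1.92P_2 = -1.92(23.66) = -45.4272.
ε = (∂Q_1/∂P_2)(P_2/Q_1) = -45.4272 × (23.66/203.596) ≈ -5.28.
ε < 0: complements.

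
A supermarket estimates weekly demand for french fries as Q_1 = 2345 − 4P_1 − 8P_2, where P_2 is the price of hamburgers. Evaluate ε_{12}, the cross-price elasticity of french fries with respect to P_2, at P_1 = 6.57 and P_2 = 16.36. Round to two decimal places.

At P_1 = 6.57 and P_2 = 16.36: Q_1 = 2187.84.
∂Q_1/∂P_2 = -8.
ε = (∂Q_1/∂P_2)(P_2/Q_1) = -8 × (16.36/2187.84) ≈ -0.06.

-0.06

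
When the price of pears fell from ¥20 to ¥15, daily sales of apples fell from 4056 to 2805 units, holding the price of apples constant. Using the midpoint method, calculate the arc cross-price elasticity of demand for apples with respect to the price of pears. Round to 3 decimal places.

ΔQ_A = 2805 − 4056 = -1251; ΔP_B = 15 − 20 = -5.
Midpoints: Q̄_A = 3430.5, P̄_B = 17.50.
ε = (ΔQ_A/Q̄_A)/(ΔP_B/P̄_B) = (-1251/3430.5)/(-5/17.50) ≈ 1.276.

1.276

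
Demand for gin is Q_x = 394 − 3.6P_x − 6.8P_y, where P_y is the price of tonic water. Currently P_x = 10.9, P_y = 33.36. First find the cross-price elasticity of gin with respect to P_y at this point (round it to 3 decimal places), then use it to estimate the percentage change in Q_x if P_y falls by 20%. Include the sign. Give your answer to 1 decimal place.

35.5%

At P_x = 10.9, P_y = 33.36: Q_x = 127.912.
∂Q_x/∂P_y = -6.8.
ε = (∂Q_x/∂P_y)(P_y/Q_x) = -6.8000 × 33.36/127.912 ≈ -1.773.
%ΔQ_x ≈ ε × %ΔP_y = -1.773 × (-20%) = 35.5%.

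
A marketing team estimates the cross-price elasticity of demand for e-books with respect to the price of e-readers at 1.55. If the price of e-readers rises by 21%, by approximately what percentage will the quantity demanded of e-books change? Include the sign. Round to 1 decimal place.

%ΔQ ≈ ε × %ΔP of e-readers = 1.55 × (21%) = 32.6%.
Demand for e-books rises by about 32.6%.

32.6%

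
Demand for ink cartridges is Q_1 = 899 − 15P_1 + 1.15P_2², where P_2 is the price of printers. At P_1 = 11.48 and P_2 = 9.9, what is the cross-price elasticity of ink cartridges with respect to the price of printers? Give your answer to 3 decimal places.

At P_1 = 11.48 and P_2 = 9.9: Q_1 = 839.511.
∂Q_1/∂P_2 = 2.3P_2 = 2.3(9.9) = 22.7700.
ε = (∂Q_1/∂P_2)(P_2/Q_1) = 22.7700 × (9.9/839.511) ≈ 0.269.

0.269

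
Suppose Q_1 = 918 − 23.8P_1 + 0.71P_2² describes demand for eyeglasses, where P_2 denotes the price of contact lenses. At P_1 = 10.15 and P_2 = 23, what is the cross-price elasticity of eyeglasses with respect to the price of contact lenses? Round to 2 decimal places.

0.71

At P_1 = 10.15 and P_2 = 23: Q_1 = 1052.02.
∂Q_1/∂P_2 = 1.42P_2 = 1.42(23) = 32.6600.
ε = (∂Q_1/∂P_2)(P_2/Q_1) = 32.6600 × (23/1052.02) ≈ 0.71.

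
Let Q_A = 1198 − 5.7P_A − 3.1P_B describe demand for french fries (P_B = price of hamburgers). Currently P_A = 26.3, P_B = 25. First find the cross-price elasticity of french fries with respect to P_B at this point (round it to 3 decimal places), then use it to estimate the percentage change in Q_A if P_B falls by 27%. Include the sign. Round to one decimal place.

At P_A = 26.3, P_B = 25: Q_A = 970.59.
∂Q_A/∂P_B = -3.1.
ε = (∂Q_A/∂P_B)(P_B/Q_A) = -3.1000 × 25/970.59 ≈ -0.080.
%ΔQ_A ≈ ε × %ΔP_B = -0.080 × (-27%) = 2.2%.

2.2%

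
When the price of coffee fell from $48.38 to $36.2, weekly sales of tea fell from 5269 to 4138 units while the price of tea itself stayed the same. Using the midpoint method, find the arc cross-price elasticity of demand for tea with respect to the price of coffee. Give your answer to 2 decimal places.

ΔQ_A = 4138 − 5269 = -1131; ΔP_B = 36.2 − 48.38 = -12.18.
Midpoints: Q̄_A = 4703.5, P̄_B = 42.29.
ε = (ΔQ_A/Q̄_A)/(ΔP_B/P̄_B) = (-1131/4703.5)/(-12.18/42.29) ≈ 0.83.

0.83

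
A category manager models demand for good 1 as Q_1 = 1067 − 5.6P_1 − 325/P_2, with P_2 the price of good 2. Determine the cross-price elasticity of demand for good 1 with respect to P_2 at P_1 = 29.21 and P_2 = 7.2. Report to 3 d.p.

At P_1 = 29.21 and P_2 = 7.2: Q_1 = 858.285.
∂Q_1/∂P_2 = 325/P_2² = 6.2693.
ε = (∂Q_1/∂P_2)(P_2/Q_1) = 6.2693 × (7.2/858.285) ≈ 0.053.
ε > 0: substitutes.

0.053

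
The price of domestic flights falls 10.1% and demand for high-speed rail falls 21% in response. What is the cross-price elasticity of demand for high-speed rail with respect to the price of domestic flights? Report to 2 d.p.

ε = (%ΔQ of high-speed rail) / (%ΔP of domestic flights) = (-21%) / (-10.1%) ≈ 2.08.
Positive cross-price elasticity: substitutes.

2.08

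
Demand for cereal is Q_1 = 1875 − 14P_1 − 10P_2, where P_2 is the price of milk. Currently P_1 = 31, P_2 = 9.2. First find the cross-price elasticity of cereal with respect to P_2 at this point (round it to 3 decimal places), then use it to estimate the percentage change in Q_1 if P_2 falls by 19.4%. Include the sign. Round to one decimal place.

At P_1 = 31, P_2 = 9.2: Q_1 = 1349.
∂Q_1/∂P_2 = -10.
ε = (∂Q_1/∂P_2)(P_2/Q_1) = -10.0000 × 9.2/1349 ≈ -0.068.
%ΔQ_1 ≈ ε × %ΔP_2 = -0.068 × (-19.4%) = 1.3%.

1.3%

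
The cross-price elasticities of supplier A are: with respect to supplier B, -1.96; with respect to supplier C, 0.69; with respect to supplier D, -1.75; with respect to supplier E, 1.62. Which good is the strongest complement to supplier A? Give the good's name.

supplier B

Complements have ε < 0. The most negative value is -1.96 (supplier B).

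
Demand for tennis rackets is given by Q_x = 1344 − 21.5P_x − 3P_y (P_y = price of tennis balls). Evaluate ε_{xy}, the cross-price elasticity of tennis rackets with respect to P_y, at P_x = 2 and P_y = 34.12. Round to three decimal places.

-0.085

At P_x = 2 and P_y = 34.12: Q_x = 1198.64.
∂Q_x/∂P_y = -3.
ε = (∂Q_x/∂P_y)(P_y/Q_x) = -3 × (34.12/1198.64) ≈ -0.085.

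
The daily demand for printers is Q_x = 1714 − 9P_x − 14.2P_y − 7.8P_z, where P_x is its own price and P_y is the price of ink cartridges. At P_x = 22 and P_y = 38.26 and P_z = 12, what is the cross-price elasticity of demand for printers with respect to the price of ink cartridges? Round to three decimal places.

-0.618

At P_x = 22 and P_y = 38.26 and P_z = 12: Q_x = 879.108.
∂Q_x/∂P_y = -14.2.
ε = (∂Q_x/∂P_y)(P_y/Q_x) = -14.2 × (38.26/879.108) ≈ -0.618.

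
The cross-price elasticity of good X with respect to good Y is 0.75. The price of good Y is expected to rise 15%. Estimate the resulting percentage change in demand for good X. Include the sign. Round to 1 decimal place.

%ΔQ ≈ ε × %ΔP of good Y = 0.75 × (15%) = 11.3%.

11.3%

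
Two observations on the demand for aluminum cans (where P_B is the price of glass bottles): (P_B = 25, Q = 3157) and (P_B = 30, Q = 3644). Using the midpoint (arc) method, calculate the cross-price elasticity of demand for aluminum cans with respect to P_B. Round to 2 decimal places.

ΔQ_A = 3644 − 3157 = 487; ΔP_B = 30 − 25 = 5.
Midpoints: Q̄_A = 3400.5, P̄_B = 27.50.
ε = (ΔQ_A/Q̄_A)/(ΔP_B/P̄_B) = (487/3400.5)/(5/27.50) ≈ 0.79.

0.79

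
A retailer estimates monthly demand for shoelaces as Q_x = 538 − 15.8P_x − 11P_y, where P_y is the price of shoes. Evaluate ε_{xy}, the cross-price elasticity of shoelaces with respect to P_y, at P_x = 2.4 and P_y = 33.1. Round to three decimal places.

-2.678

At P_x = 2.4 and P_y = 33.1: Q_x = 135.98.
∂Q_x/∂P_y = -11.
ε = (∂Q_x/∂P_y)(P_y/Q_x) = -11 × (33.1/135.98) ≈ -2.678.
Since ε < 0, shoelaces and shoes are complements.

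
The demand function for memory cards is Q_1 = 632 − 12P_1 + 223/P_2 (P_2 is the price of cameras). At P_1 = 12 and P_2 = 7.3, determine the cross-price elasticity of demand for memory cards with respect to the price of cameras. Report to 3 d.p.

-0.059

At P_1 = 12 and P_2 = 7.3: Q_1 = 518.548.
∂Q_1/∂P_2 = −223/P_2² = -4.1847.
ε = (∂Q_1/∂P_2)(P_2/Q_1) = -4.1847 × (7.3/518.548) ≈ -0.059.
ε < 0: complements.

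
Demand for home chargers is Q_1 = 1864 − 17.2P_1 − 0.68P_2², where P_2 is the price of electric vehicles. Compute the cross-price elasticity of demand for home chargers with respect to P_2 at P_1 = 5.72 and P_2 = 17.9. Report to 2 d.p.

At P_1 = 5.72 and P_2 = 17.9: Q_1 = 1547.737.
∂Q_1/∂P_2 = -1.36P_2 = -1.36(17.9) = -24.3440.
ε = (∂Q_1/∂P_2)(P_2/Q_1) = -24.3440 × (17.9/1547.737) ≈ -0.28.

-0.28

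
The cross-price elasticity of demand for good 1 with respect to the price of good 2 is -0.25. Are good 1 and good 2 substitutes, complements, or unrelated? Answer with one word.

ε = -0.25 < 0, so a higher price of good 2 lowers demand for good 1: complements.

complements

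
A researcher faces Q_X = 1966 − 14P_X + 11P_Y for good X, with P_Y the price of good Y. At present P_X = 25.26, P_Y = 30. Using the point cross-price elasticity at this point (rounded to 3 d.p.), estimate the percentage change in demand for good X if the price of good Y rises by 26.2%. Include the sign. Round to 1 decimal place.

At P_X = 25.26, P_Y = 30: Q_X = 1942.36.
∂Q_X/∂P_Y = 11.
ε = (∂Q_X/∂P_Y)(P_Y/Q_X) = 11.0000 × 30/1942.36 ≈ 0.170.
%ΔQ_X ≈ ε × %ΔP_Y = 0.170 × (26.2%) = 4.5%.

4.5%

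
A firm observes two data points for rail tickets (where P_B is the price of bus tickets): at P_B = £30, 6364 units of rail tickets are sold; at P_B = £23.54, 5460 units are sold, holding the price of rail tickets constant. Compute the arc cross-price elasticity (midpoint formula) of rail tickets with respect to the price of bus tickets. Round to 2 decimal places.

ΔQ_A = 5460 − 6364 = -904; ΔP_B = 23.54 − 30 = -6.46.
Midpoints: Q̄_A = 5912.0, P̄_B = 26.77.
ε = (ΔQ_A/Q̄_A)/(ΔP_B/P̄_B) = (-904/5912.0)/(-6.46/26.77) ≈ 0.63.
ε > 0: rail tickets and bus tickets are substitutes.

0.63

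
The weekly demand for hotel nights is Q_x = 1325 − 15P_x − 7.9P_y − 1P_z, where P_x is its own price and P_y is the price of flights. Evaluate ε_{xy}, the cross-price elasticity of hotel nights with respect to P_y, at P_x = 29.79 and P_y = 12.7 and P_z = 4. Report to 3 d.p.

-0.130

At P_x = 29.79 and P_y = 12.7 and P_z = 4: Q_x = 773.82.
∂Q_x/∂P_y = -7.9.
ε = (∂Q_x/∂P_y)(P_y/Q_x) = -7.9 × (12.7/773.82) ≈ -0.130.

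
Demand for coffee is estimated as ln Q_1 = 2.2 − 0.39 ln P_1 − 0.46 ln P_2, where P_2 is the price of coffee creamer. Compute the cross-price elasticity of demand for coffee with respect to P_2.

-0.46

In a log-linear (constant-elasticity) demand function, the coefficient on ln P_2 is the cross-price elasticity.
ε = -0.46. Negative, so coffee and coffee creamer are complements.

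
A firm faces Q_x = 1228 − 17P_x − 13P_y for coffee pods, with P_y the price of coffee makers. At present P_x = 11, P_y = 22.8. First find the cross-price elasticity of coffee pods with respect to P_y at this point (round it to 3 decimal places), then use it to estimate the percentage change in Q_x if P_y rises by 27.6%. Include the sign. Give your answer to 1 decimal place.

At P_x = 11, P_y = 22.8: Q_x = 744.6.
∂Q_x/∂P_y = -13.
ε = (∂Q_x/∂P_y)(P_y/Q_x) = -13.0000 × 22.8/744.6 ≈ -0.398.
%ΔQ_x ≈ ε × %ΔP_y = -0.398 × (27.6%) = -11.0%.

-11.0%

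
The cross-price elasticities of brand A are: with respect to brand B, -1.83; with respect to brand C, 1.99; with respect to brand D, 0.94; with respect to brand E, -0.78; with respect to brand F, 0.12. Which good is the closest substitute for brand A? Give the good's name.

brand C

Substitutes have ε > 0. Among the positive values, 1.99 (brand C) is largest.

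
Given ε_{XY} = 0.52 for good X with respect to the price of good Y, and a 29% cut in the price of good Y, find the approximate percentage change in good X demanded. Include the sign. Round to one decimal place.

-15.1%

%ΔQ ≈ ε × %ΔP of good Y = 0.52 × (-29%) = -15.1%.
Demand for good X falls by about 15.1%.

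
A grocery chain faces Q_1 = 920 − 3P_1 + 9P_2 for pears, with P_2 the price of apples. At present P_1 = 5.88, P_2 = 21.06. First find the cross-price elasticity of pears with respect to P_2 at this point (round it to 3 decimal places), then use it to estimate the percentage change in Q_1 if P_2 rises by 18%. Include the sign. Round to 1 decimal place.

3.1%

At P_1 = 5.88, P_2 = 21.06: Q_1 = 1091.9.
∂Q_1/∂P_2 = 9.
ε = (∂Q_1/∂P_2)(P_2/Q_1) = 9.0000 × 21.06/1091.9 ≈ 0.174.
%ΔQ_1 ≈ ε × %ΔP_2 = 0.174 × (18%) = 3.1%.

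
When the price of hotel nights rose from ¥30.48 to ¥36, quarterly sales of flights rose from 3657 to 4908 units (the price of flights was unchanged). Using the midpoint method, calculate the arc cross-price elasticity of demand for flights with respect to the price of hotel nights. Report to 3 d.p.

1.759

ΔQ_A = 4908 − 3657 = 1251; ΔP_B = 36 − 30.48 = 5.52.
Midpoints: Q̄_A = 4282.5, P̄_B = 33.24.
ε = (ΔQ_A/Q̄_A)/(ΔP_B/P̄_B) = (1251/4282.5)/(5.52/33.24) ≈ 1.759.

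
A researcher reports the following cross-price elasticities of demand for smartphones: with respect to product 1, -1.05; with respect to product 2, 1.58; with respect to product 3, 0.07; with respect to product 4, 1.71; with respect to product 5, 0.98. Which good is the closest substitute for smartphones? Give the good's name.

product 4

Substitutes have ε > 0. Among the positive values, 1.71 (product 4) is largest.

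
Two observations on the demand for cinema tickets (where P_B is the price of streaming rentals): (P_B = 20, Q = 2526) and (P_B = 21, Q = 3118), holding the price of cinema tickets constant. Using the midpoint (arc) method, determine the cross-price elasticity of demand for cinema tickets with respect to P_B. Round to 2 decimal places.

ΔQ_A = 3118 − 2526 = 592; ΔP_B = 21 − 20 = 1.
Midpoints: Q̄_A = 2822.0, P̄_B = 20.50.
ε = (ΔQ_A/Q̄_A)/(ΔP_B/P̄_B) = (592/2822.0)/(1/20.50) ≈ 4.30.
ε > 0: cinema tickets and streaming rentals are substitutes.

4.30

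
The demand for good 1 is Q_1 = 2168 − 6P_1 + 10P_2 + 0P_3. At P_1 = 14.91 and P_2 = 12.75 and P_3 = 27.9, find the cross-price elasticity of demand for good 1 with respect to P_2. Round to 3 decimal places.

0.058

At P_1 = 14.91 and P_2 = 12.75 and P_3 = 27.9: Q_1 = 2206.04.
∂Q_1/∂P_2 = 10.
ε = (∂Q_1/∂P_2)(P_2/Q_1) = 10 × (12.75/2206.04) ≈ 0.058.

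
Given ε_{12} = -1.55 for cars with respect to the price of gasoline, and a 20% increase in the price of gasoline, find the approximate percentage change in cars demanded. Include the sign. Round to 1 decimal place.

-31.0%

%ΔQ ≈ ε × %ΔP of gasoline = -1.55 × (20%) = -31.0%.
Demand for cars falls by about 31.0%.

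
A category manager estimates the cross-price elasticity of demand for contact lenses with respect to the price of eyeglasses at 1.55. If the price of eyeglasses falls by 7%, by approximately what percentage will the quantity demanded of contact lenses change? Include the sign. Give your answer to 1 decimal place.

-10.9%

%ΔQ ≈ ε × %ΔP of eyeglasses = 1.55 × (-7%) = -10.9%.
Demand for contact lenses falls by about 10.9%.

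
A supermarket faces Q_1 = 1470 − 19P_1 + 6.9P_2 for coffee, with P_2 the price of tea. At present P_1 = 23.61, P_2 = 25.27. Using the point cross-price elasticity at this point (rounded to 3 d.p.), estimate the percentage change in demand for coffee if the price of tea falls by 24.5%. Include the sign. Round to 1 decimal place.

At P_1 = 23.61, P_2 = 25.27: Q_1 = 1195.773.
∂Q_1/∂P_2 = 6.9.
ε = (∂Q_1/∂P_2)(P_2/Q_1) = 6.9000 × 25.27/1195.773 ≈ 0.146.
%ΔQ_1 ≈ ε × %ΔP_2 = 0.146 × (-24.5%) = -3.6%.

-3.6%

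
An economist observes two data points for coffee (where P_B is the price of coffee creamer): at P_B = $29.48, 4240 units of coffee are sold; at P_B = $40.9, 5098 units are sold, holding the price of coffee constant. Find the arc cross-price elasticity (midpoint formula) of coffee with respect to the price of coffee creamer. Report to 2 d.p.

0.57

ΔQ_A = 5098 − 4240 = 858; ΔP_B = 40.9 − 29.48 = 11.42.
Midpoints: Q̄_A = 4669.0, P̄_B = 35.19.
ε = (ΔQ_A/Q̄_A)/(ΔP_B/P̄_B) = (858/4669.0)/(11.42/35.19) ≈ 0.57.
ε > 0: coffee and coffee creamer are substitutes.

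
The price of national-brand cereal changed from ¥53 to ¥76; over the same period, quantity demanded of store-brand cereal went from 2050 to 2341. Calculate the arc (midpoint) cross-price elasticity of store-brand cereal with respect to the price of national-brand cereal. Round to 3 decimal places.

ΔQ_A = 2341 − 2050 = 291; ΔP_B = 76 − 53 = 23.
Midpoints: Q̄_A = 2195.5, P̄_B = 64.50.
ε = (ΔQ_A/Q̄_A)/(ΔP_B/P̄_B) = (291/2195.5)/(23/64.50) ≈ 0.372.
ε > 0: store-brand cereal and national-brand cereal are substitutes.

0.372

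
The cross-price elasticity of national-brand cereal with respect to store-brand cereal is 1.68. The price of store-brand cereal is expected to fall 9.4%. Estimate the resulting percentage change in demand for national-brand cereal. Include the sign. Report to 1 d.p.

%ΔQ ≈ ε × %ΔP of store-brand cereal = 1.68 × (-9.4%) = -15.8%.

-15.8%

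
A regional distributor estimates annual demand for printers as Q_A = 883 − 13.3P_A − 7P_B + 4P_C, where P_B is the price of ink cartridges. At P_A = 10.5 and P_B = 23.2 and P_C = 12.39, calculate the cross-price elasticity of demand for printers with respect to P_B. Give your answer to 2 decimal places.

At P_A = 10.5 and P_B = 23.2 and P_C = 12.39: Q_A = 630.51.
∂Q_A/∂P_B = -7.
ε = (∂Q_A/∂P_B)(P_B/Q_A) = -7 × (23.2/630.51) ≈ -0.26.

-0.26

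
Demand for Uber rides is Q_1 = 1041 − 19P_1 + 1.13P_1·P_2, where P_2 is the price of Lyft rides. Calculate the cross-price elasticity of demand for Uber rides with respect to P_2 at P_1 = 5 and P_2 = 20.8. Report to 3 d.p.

0.111

At P_1 = 5 and P_2 = 20.8: Q_1 = 1063.52.
∂Q_1/∂P_2 = 1.13P_1 = 1.13(5) = 5.6500.
ε = (∂Q_1/∂P_2)(P_2/Q_1) = 5.6500 × (20.8/1063.52) ≈ 0.111.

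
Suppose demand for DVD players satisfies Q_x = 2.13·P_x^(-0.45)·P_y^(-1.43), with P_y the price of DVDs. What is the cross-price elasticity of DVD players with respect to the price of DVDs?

-1.43

In a log-linear (constant-elasticity) demand function, the coefficient on the exponent of P_y is the cross-price elasticity.
ε = -1.43. Negative, so DVD players and DVDs are complements.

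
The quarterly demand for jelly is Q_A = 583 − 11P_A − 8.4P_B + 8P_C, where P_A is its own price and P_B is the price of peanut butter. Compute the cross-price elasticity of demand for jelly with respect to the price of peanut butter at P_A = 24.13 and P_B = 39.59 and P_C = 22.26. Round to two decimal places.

-2.04

At P_A = 24.13 and P_B = 39.59 and P_C = 22.26: Q_A = 163.094.
∂Q_A/∂P_B = -8.4.
ε = (∂Q_A/∂P_B)(P_B/Q_A) = -8.4 × (39.59/163.094) ≈ -2.04.
Since ε < 0, jelly and peanut butter are complements.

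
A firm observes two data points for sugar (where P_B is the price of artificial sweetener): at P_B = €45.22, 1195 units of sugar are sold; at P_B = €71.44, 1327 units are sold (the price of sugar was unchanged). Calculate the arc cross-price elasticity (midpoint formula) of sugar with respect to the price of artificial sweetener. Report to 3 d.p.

ΔQ_A = 1327 − 1195 = 132; ΔP_B = 71.44 − 45.22 = 26.22.
Midpoints: Q̄_A = 1261.0, P̄_B = 58.33.
ε = (ΔQ_A/Q̄_A)/(ΔP_B/P̄_B) = (132/1261.0)/(26.22/58.33) ≈ 0.233.
ε > 0: sugar and artificial sweetener are substitutes.

0.233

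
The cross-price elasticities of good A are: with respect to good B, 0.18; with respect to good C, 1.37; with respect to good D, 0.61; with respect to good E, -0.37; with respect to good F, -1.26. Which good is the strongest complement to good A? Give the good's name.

Complements have ε < 0. The most negative value is -1.26 (good F).

good F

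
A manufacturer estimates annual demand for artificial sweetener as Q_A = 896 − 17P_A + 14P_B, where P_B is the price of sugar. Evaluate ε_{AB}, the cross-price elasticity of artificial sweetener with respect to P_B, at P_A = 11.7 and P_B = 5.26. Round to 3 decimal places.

At P_A = 11.7 and P_B = 5.26: Q_A = 770.74.
∂Q_A/∂P_B = 14.
ε = (∂Q_A/∂P_B)(P_B/Q_A) = 14 × (5.26/770.74) ≈ 0.096.

0.096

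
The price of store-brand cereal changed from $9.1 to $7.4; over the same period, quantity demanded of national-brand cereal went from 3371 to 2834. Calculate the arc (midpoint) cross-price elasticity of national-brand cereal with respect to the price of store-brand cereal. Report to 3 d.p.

0.840

ΔQ_A = 2834 − 3371 = -537; ΔP_B = 7.4 − 9.1 = -1.7.
Midpoints: Q̄_A = 3102.5, P̄_B = 8.25.
ε = (ΔQ_A/Q̄_A)/(ΔP_B/P̄_B) = (-537/3102.5)/(-1.7/8.25) ≈ 0.840.
ε > 0: national-brand cereal and store-brand cereal are substitutes.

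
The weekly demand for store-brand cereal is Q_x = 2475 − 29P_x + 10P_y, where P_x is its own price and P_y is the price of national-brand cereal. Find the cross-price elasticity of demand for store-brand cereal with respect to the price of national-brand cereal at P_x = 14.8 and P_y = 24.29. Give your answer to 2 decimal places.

0.11

At P_x = 14.8 and P_y = 24.29: Q_x = 2288.7.
∂Q_x/∂P_y = 10.
ε = (∂Q_x/∂P_y)(P_y/Q_x) = 10 × (24.29/2288.7) ≈ 0.11.
Since ε > 0, store-brand cereal and national-brand cereal are substitutes.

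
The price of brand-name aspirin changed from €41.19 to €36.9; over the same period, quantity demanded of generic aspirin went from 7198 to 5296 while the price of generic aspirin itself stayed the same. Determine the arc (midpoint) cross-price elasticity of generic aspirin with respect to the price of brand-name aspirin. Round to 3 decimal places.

ΔQ_A = 5296 − 7198 = -1902; ΔP_B = 36.9 − 41.19 = -4.29.
Midpoints: Q̄_A = 6247.0, P̄_B = 39.05.
ε = (ΔQ_A/Q̄_A)/(ΔP_B/P̄_B) = (-1902/6247.0)/(-4.29/39.05) ≈ 2.771.
ε > 0: generic aspirin and brand-name aspirin are substitutes.

2.771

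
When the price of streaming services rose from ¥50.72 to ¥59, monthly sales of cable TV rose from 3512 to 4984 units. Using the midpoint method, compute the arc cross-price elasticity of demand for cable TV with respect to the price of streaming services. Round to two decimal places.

2.30

ΔQ_A = 4984 − 3512 = 1472; ΔP_B = 59 − 50.72 = 8.28.
Midpoints: Q̄_A = 4248.0, P̄_B = 54.86.
ε = (ΔQ_A/Q̄_A)/(ΔP_B/P̄_B) = (1472/4248.0)/(8.28/54.86) ≈ 2.30.
ε > 0: cable TV and streaming services are substitutes.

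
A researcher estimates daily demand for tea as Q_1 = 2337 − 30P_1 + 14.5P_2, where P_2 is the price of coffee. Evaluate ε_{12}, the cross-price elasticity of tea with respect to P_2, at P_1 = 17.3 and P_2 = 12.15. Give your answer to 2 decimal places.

At P_1 = 17.3 and P_2 = 12.15: Q_1 = 1994.175.
∂Q_1/∂P_2 = 14.5.
ε = (∂Q_1/∂P_2)(P_2/Q_1) = 14.5 × (12.15/1994.175) ≈ 0.09.

0.09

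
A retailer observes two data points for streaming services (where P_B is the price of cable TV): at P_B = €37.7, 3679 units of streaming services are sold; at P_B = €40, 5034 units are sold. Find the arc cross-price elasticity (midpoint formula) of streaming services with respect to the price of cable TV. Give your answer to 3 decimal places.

ΔQ_A = 5034 − 3679 = 1355; ΔP_B = 40 − 37.7 = 2.3.
Midpoints: Q̄_A = 4356.5, P̄_B = 38.85.
ε = (ΔQ_A/Q̄_A)/(ΔP_B/P̄_B) = (1355/4356.5)/(2.3/38.85) ≈ 5.254.

5.254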